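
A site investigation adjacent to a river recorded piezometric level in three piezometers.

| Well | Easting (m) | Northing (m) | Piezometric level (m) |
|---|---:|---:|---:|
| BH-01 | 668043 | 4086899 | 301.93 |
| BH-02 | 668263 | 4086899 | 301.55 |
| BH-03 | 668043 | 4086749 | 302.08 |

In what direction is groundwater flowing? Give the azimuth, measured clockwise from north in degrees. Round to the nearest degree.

∂h/∂x = (301.55 − 301.93) / (668263 − 668043) = -0.001727
∂h/∂y = (302.08 − 301.93) / (4086749 − 4086899) = -0.0010000
Flow direction (−∇h) has components (+0.001727 E, +0.0010000 N).
Azimuth = atan2(E, N) = atan2(+0.001727, +0.0010000) = 59.9° ≈ 060°.

060°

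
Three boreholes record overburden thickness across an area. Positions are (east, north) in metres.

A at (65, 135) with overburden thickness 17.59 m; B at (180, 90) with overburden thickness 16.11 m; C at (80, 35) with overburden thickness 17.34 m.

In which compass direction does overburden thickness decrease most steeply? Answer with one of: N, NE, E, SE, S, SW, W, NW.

E

With d = a·x + b·y + c and A as origin, the differences give:
  115·a + (-45)·b = -1.48
  15·a + (-100)·b = -0.25
Eliminate b (×(-100) and ×(-45), subtract): -10825·a = 136.750 → a = ∂d/∂x = -0.01263
Back-substitute: b = ∂d/∂y = +0.0006051.
Steepest decrease is along −∇f = (+0.01263 E, -0.0006051 N) → east.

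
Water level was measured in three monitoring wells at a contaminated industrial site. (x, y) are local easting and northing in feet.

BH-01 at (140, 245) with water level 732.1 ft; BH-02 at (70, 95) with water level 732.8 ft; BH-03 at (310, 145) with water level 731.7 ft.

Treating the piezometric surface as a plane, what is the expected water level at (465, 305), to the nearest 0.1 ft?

730.6 ft

Differences from BH-01: to BH-02 (Δx, Δy, Δh) = (-70, -150, +0.7); to BH-03 = (170, -100, -0.4).
Solve a·Δx + b·Δy = Δh: det = (-70)·(-100) − 170·(-150) = 32500.
∂h/∂x = [(+0.7)·(-100) − (-0.4)·(-150)] / 32500 = -0.004000
∂h/∂y = [(-70)·(-0.4) − 170·(+0.7)] / 32500 = -0.002800
h(465, 305) = 732.1 + (-0.004000)·(325) + (-0.002800)·(60) = 732.1 -1.300 -0.168 = 730.632 ft.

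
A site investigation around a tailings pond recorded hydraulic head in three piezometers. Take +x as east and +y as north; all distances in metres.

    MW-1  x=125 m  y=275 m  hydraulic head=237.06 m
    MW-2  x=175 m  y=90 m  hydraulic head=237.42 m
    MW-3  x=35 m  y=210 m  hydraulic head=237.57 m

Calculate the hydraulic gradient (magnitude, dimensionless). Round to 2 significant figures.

With h = a·x + b·y + c and MW-1 as origin, the differences give:
  50·a + (-185)·b = +0.36
  (-90)·a + (-65)·b = +0.51
Eliminate b (×(-65) and ×(-185), subtract): -19900·a = 70.950 → a = ∂h/∂x = -0.003565
Back-substitute: b = ∂h/∂y = -0.002910.
|∇h| = √(-0.003565² + -0.002910²) = 0.004602

0.0046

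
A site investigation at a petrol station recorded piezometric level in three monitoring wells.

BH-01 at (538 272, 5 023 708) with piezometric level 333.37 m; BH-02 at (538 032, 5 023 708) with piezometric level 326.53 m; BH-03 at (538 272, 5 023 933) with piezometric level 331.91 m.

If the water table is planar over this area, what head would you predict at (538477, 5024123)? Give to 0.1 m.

336.5 m

∂h/∂x = (326.53 − 333.37) / (538032 − 538272) = +0.02850
∂h/∂y = (331.91 − 333.37) / (5023933 − 5023708) = -0.006489
h(538477, 5024123) = 333.37 + (+0.02850)·(205) + (-0.006489)·(415) = 333.37 +5.843 -2.693 = 336.520 m.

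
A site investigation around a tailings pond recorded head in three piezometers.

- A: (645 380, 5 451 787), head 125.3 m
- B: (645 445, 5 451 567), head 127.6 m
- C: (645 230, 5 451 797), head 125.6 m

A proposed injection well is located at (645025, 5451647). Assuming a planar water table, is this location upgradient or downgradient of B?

upgradient

Three-point gradient (reference A): Δ to B = (65, -220, +2.3), Δ to C = (-150, 10, +0.3).
∂h/∂x = -0.002751, ∂h/∂y = -0.01127 (det = -32350).
Head at (645025, 5451647) = 125.3 + (-0.002751)·(-355) + (-0.01127)·(-140) = 127.85 m.
That is higher than the 127.6 m at B, so the point is upgradient.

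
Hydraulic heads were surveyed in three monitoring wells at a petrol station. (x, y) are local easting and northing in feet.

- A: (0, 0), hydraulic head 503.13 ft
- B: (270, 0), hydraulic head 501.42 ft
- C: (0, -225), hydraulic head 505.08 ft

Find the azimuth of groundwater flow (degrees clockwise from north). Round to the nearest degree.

∂h/∂x = (501.42 − 503.13) / (270 − 0) = -0.006333
∂h/∂y = (505.08 − 503.13) / (-225 − 0) = -0.008667
Flow direction (−∇h) has components (+0.006333 E, +0.008667 N).
Azimuth = atan2(E, N) = atan2(+0.006333, +0.008667) = 36.2° ≈ 036°.

036°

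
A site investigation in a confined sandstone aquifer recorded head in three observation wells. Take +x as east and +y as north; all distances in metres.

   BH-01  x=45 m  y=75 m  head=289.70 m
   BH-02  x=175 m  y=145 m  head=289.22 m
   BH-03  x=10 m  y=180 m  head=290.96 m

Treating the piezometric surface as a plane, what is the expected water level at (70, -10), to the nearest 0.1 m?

With h = a·x + b·y + c and BH-01 as origin, the differences give:
  130·a + 70·b = -0.48
  (-35)·a + 105·b = +1.26
Eliminate b (×105 and ×70, subtract): 16100·a = -138.600 → a = ∂h/∂x = -0.008609
Back-substitute: b = ∂h/∂y = +0.009130.
h(70, -10) = 289.70 + (-0.008609)·(25) + (+0.009130)·(-85) = 289.70 -0.215 -0.776 = 288.709 m.

288.7 m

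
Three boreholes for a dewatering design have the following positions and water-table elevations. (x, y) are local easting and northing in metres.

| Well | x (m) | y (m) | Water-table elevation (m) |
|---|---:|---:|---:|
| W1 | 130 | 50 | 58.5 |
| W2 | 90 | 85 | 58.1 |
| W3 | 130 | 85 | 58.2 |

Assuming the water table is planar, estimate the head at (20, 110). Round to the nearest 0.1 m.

57.7 m

Taking W1 as reference: W2−W1 = (-40, 35, -0.4); W3−W1 = (0, 35, -0.3).
Determinant of the coordinate differences = (-40)·35 − 0·35 = -1400.
∂h/∂x = [(-0.4)·35 − (-0.3)·35] / -1400 = +0.002500
∂h/∂y = [(-40)·(-0.3) − 0·(-0.4)] / -1400 = -0.008571
h(20, 110) = 58.5 + (+0.002500)·(-110) + (-0.008571)·(60) = 58.5 -0.275 -0.514 = 57.711 m.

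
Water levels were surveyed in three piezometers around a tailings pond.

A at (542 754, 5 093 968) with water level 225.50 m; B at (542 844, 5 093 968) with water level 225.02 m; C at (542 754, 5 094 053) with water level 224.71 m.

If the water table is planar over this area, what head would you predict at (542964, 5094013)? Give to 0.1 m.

224.0 m

∂h/∂x = (225.02 − 225.50) / (542844 − 542754) = -0.005333
∂h/∂y = (224.71 − 225.50) / (5094053 − 5093968) = -0.009294
h(542964, 5094013) = 225.50 + (-0.005333)·(210) + (-0.009294)·(45) = 225.50 -1.120 -0.418 = 223.962 m.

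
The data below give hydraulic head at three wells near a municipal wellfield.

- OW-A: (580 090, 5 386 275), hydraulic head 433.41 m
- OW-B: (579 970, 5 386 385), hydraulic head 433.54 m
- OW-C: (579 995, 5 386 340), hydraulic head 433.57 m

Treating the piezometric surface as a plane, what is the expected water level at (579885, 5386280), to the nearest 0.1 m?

434.1 m

Taking OW-A as reference: OW-B−OW-A = (-120, 110, +0.13); OW-C−OW-A = (-95, 65, +0.16).
Solve a·Δx + b·Δy = Δh: det = (-120)·65 − (-95)·110 = 2650.
∂h/∂x = [(+0.13)·65 − (+0.16)·110] / 2650 = -0.003453
∂h/∂y = [(-120)·(+0.16) − (-95)·(+0.13)] / 2650 = -0.002585
h(579885, 5386280) = 433.41 + (-0.003453)·(-205) + (-0.002585)·(5) = 433.41 +0.708 -0.013 = 434.105 m.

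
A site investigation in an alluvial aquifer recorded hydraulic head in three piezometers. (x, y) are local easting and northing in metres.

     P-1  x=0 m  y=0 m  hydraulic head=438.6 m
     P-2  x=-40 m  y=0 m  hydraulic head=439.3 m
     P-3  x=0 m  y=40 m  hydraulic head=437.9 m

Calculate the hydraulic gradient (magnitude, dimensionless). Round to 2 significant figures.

0.025

∂h/∂x = (439.3 − 438.6) / (-40 − 0) = -0.01750
∂h/∂y = (437.9 − 438.6) / (40 − 0) = -0.01750
|∇h| = √(-0.01750² + -0.01750²) = 0.02475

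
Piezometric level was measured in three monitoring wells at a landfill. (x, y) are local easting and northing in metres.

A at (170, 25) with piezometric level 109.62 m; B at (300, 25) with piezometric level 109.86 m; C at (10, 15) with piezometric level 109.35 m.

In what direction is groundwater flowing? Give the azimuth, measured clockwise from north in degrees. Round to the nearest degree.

With h = a·x + b·y + c and A as origin, the differences give:
  130·a + 0·b = +0.24
  (-160)·a + (-10)·b = -0.27
Eliminate b (×(-10) and ×0, subtract): -1300·a = -2.400 → a = ∂h/∂x = +0.001846
Back-substitute: b = ∂h/∂y = -0.002538.
Flow direction (−∇h) has components (-0.001846 E, +0.002538 N).
Azimuth = atan2(E, N) = atan2(-0.001846, +0.002538) = 324.0° ≈ 324°.

324°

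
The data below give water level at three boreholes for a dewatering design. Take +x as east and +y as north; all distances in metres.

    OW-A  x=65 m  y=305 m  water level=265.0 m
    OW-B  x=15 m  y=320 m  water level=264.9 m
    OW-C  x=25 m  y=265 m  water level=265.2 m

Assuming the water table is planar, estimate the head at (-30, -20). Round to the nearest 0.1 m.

Three-point gradient (reference OW-A): Δ to OW-B = (-50, 15, -0.1), Δ to OW-C = (-40, -40, +0.2).
∂h/∂x = +0.0003846, ∂h/∂y = -0.005385 (det = 2600).
h(-30, -20) = 265.0 + (+0.0003846)·(-95) + (-0.005385)·(-325) = 265.0 -0.037 +1.750 = 266.713 m.

266.7 m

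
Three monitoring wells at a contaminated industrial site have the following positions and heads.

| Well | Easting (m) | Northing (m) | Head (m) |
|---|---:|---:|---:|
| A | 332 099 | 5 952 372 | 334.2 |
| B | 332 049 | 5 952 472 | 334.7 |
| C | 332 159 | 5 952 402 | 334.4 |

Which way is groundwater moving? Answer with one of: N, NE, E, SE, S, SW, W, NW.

S

Differences from A: to B (Δx, Δy, Δh) = (-50, 100, +0.5); to C = (60, 30, +0.2).
Solve a·Δx + b·Δy = Δh: det = (-50)·30 − 60·100 = -7500.
∂h/∂x = [(+0.5)·30 − (+0.2)·100] / -7500 = +0.0006667
∂h/∂y = [(-50)·(+0.2) − 60·(+0.5)] / -7500 = +0.005333
Flow = −∇h = (-0.0006667 east, -0.005333 north), which points south.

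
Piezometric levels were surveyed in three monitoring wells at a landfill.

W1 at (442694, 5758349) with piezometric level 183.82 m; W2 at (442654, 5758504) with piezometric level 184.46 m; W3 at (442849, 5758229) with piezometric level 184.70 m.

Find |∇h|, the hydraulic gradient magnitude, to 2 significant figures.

Differences from W1: to W2 (Δx, Δy, Δh) = (-40, 155, +0.64); to W3 = (155, -120, +0.88).
Solve a·Δx + b·Δy = Δh: det = (-40)·(-120) − 155·155 = -19225.
∂h/∂x = [(+0.64)·(-120) − (+0.88)·155] / -19225 = +0.01109
∂h/∂y = [(-40)·(+0.88) − 155·(+0.64)] / -19225 = +0.006991
|∇h| = √(0.01109² + 0.006991²) = 0.01311

0.013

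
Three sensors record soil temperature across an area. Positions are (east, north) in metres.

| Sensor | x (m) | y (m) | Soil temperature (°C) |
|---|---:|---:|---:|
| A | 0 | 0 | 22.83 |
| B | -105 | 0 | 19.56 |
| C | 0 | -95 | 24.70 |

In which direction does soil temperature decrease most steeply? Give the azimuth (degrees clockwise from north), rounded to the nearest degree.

302°

∂T/∂x = (19.56 − 22.83) / (-105 − 0) = +0.03114
∂T/∂y = (24.70 − 22.83) / (-95 − 0) = -0.01968
Steepest decrease is along −∇f: components (-0.03114 E, +0.01968 N).
Azimuth = atan2(-0.03114, +0.01968) = 302.3° ≈ 302°.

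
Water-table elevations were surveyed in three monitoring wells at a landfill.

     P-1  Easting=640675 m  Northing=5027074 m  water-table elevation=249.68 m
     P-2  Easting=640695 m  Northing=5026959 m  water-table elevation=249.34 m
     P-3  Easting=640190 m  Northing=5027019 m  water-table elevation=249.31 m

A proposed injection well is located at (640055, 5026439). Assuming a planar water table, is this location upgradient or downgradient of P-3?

downgradient

Three-point gradient (reference P-1): Δ to P-2 = (20, -115, -0.34), Δ to P-3 = (-485, -55, -0.37).
∂h/∂x = +0.0004193, ∂h/∂y = +0.003029 (det = -56875).
Head at (640055, 5026439) = 249.68 + (+0.0004193)·(-620) + (+0.003029)·(-635) = 247.50 m.
That is lower than the 249.31 m at P-3, so the point is downgradient.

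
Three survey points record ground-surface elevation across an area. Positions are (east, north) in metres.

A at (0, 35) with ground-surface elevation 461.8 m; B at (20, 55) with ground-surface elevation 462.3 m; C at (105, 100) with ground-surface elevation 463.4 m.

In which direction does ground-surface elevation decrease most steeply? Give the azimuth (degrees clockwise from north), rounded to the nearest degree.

Taking A as reference: B−A = (20, 20, +0.5); C−A = (105, 65, +1.6).
Solve a·Δx + b·Δy = Δz: det = 20·65 − 105·20 = -800.
∂z/∂x = [(+0.5)·65 − (+1.6)·20] / -800 = -0.0006250
∂z/∂y = [20·(+1.6) − 105·(+0.5)] / -800 = +0.02563
Steepest decrease is along −∇f: components (+0.0006250 E, -0.02563 N).
Azimuth = atan2(+0.0006250, -0.02563) = 178.6° ≈ 179°.

179°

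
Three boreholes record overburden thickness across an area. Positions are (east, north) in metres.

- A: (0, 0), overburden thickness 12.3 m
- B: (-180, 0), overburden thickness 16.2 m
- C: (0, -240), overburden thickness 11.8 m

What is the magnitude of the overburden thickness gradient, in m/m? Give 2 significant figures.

∂d/∂x = (16.2 − 12.3) / (-180 − 0) = -0.02167
∂d/∂y = (11.8 − 12.3) / (-240 − 0) = +0.002083
|∇f| = √(-0.02167² + 0.002083²) = 0.02177 m/m

0.022 m/m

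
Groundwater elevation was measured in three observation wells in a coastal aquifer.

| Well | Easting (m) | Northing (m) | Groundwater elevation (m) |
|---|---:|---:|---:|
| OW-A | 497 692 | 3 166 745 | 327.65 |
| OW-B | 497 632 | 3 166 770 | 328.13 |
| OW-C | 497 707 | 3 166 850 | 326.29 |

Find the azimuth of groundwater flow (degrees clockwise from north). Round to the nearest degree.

049°

Taking OW-A as reference: OW-B−OW-A = (-60, 25, +0.48); OW-C−OW-A = (15, 105, -1.36).
Solve a·Δx + b·Δy = Δh: det = (-60)·105 − 15·25 = -6675.
∂h/∂x = [(+0.48)·105 − (-1.36)·25] / -6675 = -0.01264
∂h/∂y = [(-60)·(-1.36) − 15·(+0.48)] / -6675 = -0.01115
Flow direction (−∇h) has components (+0.01264 E, +0.01115 N).
Azimuth = atan2(E, N) = atan2(+0.01264, +0.01115) = 48.6° ≈ 049°.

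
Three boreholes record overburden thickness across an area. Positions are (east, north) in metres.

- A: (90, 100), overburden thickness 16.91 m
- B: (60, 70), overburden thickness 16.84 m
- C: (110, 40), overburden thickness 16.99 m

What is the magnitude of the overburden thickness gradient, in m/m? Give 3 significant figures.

With d = a·x + b·y + c and A as origin, the differences give:
  (-30)·a + (-30)·b = -0.07
  20·a + (-60)·b = +0.08
Eliminate b (×(-60) and ×(-30), subtract): 2400·a = 6.600 → a = ∂d/∂x = +0.002750
Back-substitute: b = ∂d/∂y = -0.0004167.
|∇f| = √(0.002750² + -0.0004167²) = 0.002781 m/m

0.00278 m/m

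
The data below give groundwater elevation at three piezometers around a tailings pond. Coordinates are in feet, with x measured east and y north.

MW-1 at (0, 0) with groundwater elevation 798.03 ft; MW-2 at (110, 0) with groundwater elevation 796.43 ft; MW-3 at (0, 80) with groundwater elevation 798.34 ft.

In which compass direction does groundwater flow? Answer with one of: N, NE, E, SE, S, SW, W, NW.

E

∂h/∂x = (796.43 − 798.03) / (110 − 0) = -0.01455
∂h/∂y = (798.34 − 798.03) / (80 − 0) = +0.003875
Flow = −∇h = (+0.01455 east, -0.003875 north), which points east.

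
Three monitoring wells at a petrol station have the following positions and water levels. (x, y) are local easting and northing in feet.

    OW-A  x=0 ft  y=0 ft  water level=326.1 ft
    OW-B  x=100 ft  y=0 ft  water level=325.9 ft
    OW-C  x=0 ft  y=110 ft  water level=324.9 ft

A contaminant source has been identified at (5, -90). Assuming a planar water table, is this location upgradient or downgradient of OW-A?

∂h/∂x = (325.9 − 326.1) / (100 − 0) = -0.002000
∂h/∂y = (324.9 − 326.1) / (110 − 0) = -0.01091
Head at (5, -90) = 326.1 + (-0.002000)·(5) + (-0.01091)·(-90) = 327.07 ft.
That is higher than the 326.1 ft at OW-A, so the point is upgradient.

upgradient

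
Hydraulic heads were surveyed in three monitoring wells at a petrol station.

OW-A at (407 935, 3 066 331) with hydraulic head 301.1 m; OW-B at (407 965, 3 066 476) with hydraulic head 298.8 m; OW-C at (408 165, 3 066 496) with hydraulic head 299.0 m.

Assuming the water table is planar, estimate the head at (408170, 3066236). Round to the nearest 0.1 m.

303.3 m

Taking OW-A as reference: OW-B−OW-A = (30, 145, -2.3); OW-C−OW-A = (230, 165, -2.1).
Solve a·Δx + b·Δy = Δh: det = 30·165 − 230·145 = -28400.
∂h/∂x = [(-2.3)·165 − (-2.1)·145] / -28400 = +0.002641
∂h/∂y = [30·(-2.1) − 230·(-2.3)] / -28400 = -0.01641
h(408170, 3066236) = 301.1 + (+0.002641)·(235) + (-0.01641)·(-95) = 301.1 +0.621 +1.559 = 303.279 m.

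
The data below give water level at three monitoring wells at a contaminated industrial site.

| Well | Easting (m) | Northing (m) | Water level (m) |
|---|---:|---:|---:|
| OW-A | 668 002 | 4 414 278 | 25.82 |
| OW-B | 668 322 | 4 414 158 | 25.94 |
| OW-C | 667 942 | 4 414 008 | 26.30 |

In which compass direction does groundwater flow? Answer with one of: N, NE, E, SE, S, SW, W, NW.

N

Differences from OW-A: to OW-B (Δx, Δy, Δh) = (320, -120, +0.12); to OW-C = (-60, -270, +0.48).
Determinant of the coordinate differences = 320·(-270) − (-60)·(-120) = -93600.
∂h/∂x = [(+0.12)·(-270) − (+0.48)·(-120)] / -93600 = -0.0002692
∂h/∂y = [320·(+0.48) − (-60)·(+0.12)] / -93600 = -0.001718
Flow = −∇h = (+0.0002692 east, +0.001718 north), which points north.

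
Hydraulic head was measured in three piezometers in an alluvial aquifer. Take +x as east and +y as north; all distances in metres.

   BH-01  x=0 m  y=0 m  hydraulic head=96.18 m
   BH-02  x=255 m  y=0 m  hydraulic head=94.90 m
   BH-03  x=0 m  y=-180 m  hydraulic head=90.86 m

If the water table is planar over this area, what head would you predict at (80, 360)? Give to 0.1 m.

∂h/∂x = (94.90 − 96.18) / (255 − 0) = -0.005020
∂h/∂y = (90.86 − 96.18) / (-180 − 0) = +0.02956
h(80, 360) = 96.18 + (-0.005020)·(80) + (+0.02956)·(360) = 96.18 -0.402 +10.640 = 106.418 m.

106.4 m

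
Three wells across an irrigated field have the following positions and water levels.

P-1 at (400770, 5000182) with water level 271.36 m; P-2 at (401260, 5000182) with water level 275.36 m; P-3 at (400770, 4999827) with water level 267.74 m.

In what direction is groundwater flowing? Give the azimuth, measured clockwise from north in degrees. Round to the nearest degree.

219°

∂h/∂x = (275.36 − 271.36) / (401260 − 400770) = +0.008163
∂h/∂y = (267.74 − 271.36) / (4999827 − 5000182) = +0.01020
Flow direction (−∇h) has components (-0.008163 E, -0.01020 N).
Azimuth = atan2(E, N) = atan2(-0.008163, -0.01020) = 218.7° ≈ 219°.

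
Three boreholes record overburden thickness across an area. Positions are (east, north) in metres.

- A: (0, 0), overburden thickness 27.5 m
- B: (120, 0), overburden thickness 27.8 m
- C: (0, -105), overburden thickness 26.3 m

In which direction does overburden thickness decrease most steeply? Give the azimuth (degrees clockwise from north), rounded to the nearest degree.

∂d/∂x = (27.8 − 27.5) / (120 − 0) = +0.002500
∂d/∂y = (26.3 − 27.5) / (-105 − 0) = +0.01143
Steepest decrease is along −∇f: components (-0.002500 E, -0.01143 N).
Azimuth = atan2(-0.002500, -0.01143) = 192.3° ≈ 192°.

192°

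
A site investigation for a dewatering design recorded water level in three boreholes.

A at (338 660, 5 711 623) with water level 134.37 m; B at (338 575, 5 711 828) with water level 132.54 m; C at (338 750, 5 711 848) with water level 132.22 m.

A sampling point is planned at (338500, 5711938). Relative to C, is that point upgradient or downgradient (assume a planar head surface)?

Three-point gradient (reference A): Δ to B = (-85, 205, -1.83), Δ to C = (90, 225, -2.15).
∂h/∂x = -0.0007718, ∂h/∂y = -0.009247 (det = -37575).
Head at (338500, 5711938) = 134.37 + (-0.0007718)·(-160) + (-0.009247)·(315) = 131.58 m.
That is lower than the 132.22 m at C, so the point is downgradient.

downgradient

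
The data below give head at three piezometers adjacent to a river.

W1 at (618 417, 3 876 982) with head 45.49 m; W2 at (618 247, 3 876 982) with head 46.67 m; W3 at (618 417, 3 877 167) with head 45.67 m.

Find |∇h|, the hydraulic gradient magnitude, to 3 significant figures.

0.00701

∂h/∂x = (46.67 − 45.49) / (618247 − 618417) = -0.006941
∂h/∂y = (45.67 − 45.49) / (3877167 − 3876982) = +0.0009730
|∇h| = √(-0.006941² + 0.0009730²) = 0.007009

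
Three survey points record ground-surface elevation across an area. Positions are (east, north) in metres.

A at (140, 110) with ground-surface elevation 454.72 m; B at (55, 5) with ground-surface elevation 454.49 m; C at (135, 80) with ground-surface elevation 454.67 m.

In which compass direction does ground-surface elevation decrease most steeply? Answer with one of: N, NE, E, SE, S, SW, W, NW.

Taking A as reference: B−A = (-85, -105, -0.23); C−A = (-5, -30, -0.05).
Determinant of the coordinate differences = (-85)·(-30) − (-5)·(-105) = 2025.
∂z/∂x = [(-0.23)·(-30) − (-0.05)·(-105)] / 2025 = +0.0008148
∂z/∂y = [(-85)·(-0.05) − (-5)·(-0.23)] / 2025 = +0.001531
Steepest decrease is along −∇f = (-0.0008148 E, -0.001531 N) → southwest.

SW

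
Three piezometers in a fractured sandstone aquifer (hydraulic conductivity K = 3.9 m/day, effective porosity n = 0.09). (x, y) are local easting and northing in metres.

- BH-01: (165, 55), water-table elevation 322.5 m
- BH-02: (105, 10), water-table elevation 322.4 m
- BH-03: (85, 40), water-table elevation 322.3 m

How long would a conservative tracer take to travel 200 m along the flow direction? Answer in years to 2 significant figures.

4.0 years

Taking BH-01 as reference: BH-02−BH-01 = (-60, -45, -0.1); BH-03−BH-01 = (-80, -15, -0.2).
Determinant of the coordinate differences = (-60)·(-15) − (-80)·(-45) = -2700.
∂h/∂x = [(-0.1)·(-15) − (-0.2)·(-45)] / -2700 = +0.002778
∂h/∂y = [(-60)·(-0.2) − (-80)·(-0.1)] / -2700 = -0.001481
|∇h| = √(0.002778² + -0.001481²) = 0.003148
Seepage velocity v = K·i/n = 3.9 × 0.003148 / 0.09 = 0.1364 m/day.
t = 200 / 0.1364 = 1466 days = 4.01 years.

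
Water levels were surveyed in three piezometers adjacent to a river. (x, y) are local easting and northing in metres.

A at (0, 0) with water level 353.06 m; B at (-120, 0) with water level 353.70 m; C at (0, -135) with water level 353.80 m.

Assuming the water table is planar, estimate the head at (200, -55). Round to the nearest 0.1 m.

∂h/∂x = (353.70 − 353.06) / (-120 − 0) = -0.005333
∂h/∂y = (353.80 − 353.06) / (-135 − 0) = -0.005481
h(200, -55) = 353.06 + (-0.005333)·(200) + (-0.005481)·(-55) = 353.06 -1.067 +0.301 = 352.295 m.

352.3 m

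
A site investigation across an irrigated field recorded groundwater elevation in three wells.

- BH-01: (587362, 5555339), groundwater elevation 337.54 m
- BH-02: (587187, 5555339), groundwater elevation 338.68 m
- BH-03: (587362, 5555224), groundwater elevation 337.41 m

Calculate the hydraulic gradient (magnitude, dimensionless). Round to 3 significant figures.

0.00661

∂h/∂x = (338.68 − 337.54) / (587187 − 587362) = -0.006514
∂h/∂y = (337.41 − 337.54) / (5555224 − 5555339) = +0.001130
|∇h| = √(-0.006514² + 0.001130²) = 0.006611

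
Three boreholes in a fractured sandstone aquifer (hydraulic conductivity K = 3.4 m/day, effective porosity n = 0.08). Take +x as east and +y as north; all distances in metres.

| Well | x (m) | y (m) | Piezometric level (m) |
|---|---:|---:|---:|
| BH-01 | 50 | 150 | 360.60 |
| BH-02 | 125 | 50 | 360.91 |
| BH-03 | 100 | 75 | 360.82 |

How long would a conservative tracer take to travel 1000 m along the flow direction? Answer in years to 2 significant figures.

Differences from BH-01: to BH-02 (Δx, Δy, Δh) = (75, -100, +0.31); to BH-03 = (50, -75, +0.22).
Determinant of the coordinate differences = 75·(-75) − 50·(-100) = -625.
∂h/∂x = [(+0.31)·(-75) − (+0.22)·(-100)] / -625 = +0.002000
∂h/∂y = [75·(+0.22) − 50·(+0.31)] / -625 = -0.001600
|∇h| = √(0.002000² + -0.001600²) = 0.002561
Seepage velocity v = K·i/n = 3.4 × 0.002561 / 0.08 = 0.1088 m/day.
t = 1000 / 0.1088 = 9191 days = 25.2 years.

25 years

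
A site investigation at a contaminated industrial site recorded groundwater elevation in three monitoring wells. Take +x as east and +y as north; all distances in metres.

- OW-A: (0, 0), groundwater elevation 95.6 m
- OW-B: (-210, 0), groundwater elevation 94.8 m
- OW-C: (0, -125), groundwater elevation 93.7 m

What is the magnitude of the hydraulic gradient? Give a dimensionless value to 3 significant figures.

0.0157

∂h/∂x = (94.8 − 95.6) / (-210 − 0) = +0.003810
∂h/∂y = (93.7 − 95.6) / (-125 − 0) = +0.01520
|∇h| = √(0.003810² + 0.01520²) = 0.01567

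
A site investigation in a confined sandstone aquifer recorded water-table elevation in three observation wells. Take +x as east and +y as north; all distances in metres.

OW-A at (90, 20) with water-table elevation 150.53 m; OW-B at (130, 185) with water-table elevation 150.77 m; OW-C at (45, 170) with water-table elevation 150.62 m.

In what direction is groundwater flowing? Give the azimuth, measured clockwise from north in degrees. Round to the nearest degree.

236°

Taking OW-A as reference: OW-B−OW-A = (40, 165, +0.24); OW-C−OW-A = (-45, 150, +0.09).
Solve a·Δx + b·Δy = Δh: det = 40·150 − (-45)·165 = 13425.
∂h/∂x = [(+0.24)·150 − (+0.09)·165] / 13425 = +0.001575
∂h/∂y = [40·(+0.09) − (-45)·(+0.24)] / 13425 = +0.001073
Flow direction (−∇h) has components (-0.001575 E, -0.001073 N).
Azimuth = atan2(E, N) = atan2(-0.001575, -0.001073) = 235.8° ≈ 236°.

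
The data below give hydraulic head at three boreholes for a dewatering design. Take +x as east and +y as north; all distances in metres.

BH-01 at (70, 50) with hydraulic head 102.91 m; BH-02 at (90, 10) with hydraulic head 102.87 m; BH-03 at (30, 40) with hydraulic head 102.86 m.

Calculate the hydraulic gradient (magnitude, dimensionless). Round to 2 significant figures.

Differences from BH-01: to BH-02 (Δx, Δy, Δh) = (20, -40, -0.04); to BH-03 = (-40, -10, -0.05).
Determinant of the coordinate differences = 20·(-10) − (-40)·(-40) = -1800.
∂h/∂x = [(-0.04)·(-10) − (-0.05)·(-40)] / -1800 = +0.0008889
∂h/∂y = [20·(-0.05) − (-40)·(-0.04)] / -1800 = +0.001444
|∇h| = √(0.0008889² + 0.001444²) = 0.001696

0.0017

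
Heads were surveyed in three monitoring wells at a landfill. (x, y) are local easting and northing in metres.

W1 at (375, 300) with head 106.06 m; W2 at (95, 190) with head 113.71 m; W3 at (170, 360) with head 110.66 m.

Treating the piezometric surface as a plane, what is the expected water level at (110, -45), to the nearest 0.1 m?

115.0 m

Differences from W1: to W2 (Δx, Δy, Δh) = (-280, -110, +7.65); to W3 = (-205, 60, +4.60).
Solve a·Δx + b·Δy = Δh: det = (-280)·60 − (-205)·(-110) = -39350.
∂h/∂x = [(+7.65)·60 − (+4.60)·(-110)] / -39350 = -0.02452
∂h/∂y = [(-280)·(+4.60) − (-205)·(+7.65)] / -39350 = -0.007122
h(110, -45) = 106.06 + (-0.02452)·(-265) + (-0.007122)·(-345) = 106.06 +6.499 +2.457 = 115.016 m.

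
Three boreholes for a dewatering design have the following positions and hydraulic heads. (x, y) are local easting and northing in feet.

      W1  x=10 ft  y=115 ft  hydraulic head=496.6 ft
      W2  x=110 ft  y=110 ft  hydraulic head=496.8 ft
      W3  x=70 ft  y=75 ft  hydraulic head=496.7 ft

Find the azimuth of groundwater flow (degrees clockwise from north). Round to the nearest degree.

Differences from W1: to W2 (Δx, Δy, Δh) = (100, -5, +0.2); to W3 = (60, -40, +0.1).
Solve a·Δx + b·Δy = Δh: det = 100·(-40) − 60·(-5) = -3700.
∂h/∂x = [(+0.2)·(-40) − (+0.1)·(-5)] / -3700 = +0.002027
∂h/∂y = [100·(+0.1) − 60·(+0.2)] / -3700 = +0.0005405
Flow direction (−∇h) has components (-0.002027 E, -0.0005405 N).
Azimuth = atan2(E, N) = atan2(-0.002027, -0.0005405) = 255.1° ≈ 255°.

255°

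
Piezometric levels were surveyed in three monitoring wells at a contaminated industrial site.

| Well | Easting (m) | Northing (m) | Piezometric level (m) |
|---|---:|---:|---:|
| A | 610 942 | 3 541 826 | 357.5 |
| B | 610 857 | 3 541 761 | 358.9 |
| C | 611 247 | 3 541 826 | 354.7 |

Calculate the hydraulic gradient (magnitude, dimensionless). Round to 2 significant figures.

0.013

Differences from A: to B (Δx, Δy, Δh) = (-85, -65, +1.4); to C = (305, 0, -2.8).
Determinant of the coordinate differences = (-85)·0 − 305·(-65) = 19825.
∂h/∂x = [(+1.4)·0 − (-2.8)·(-65)] / 19825 = -0.009180
∂h/∂y = [(-85)·(-2.8) − 305·(+1.4)] / 19825 = -0.009533
|∇h| = √(-0.009180² + -0.009533²) = 0.01323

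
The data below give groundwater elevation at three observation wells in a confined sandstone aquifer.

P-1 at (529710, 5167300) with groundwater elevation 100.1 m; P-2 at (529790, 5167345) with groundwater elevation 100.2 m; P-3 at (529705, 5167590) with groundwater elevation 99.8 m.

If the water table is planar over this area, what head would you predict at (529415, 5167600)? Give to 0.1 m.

Differences from P-1: to P-2 (Δx, Δy, Δh) = (80, 45, +0.1); to P-3 = (-5, 290, -0.3).
Solve a·Δx + b·Δy = Δh: det = 80·290 − (-5)·45 = 23425.
∂h/∂x = [(+0.1)·290 − (-0.3)·45] / 23425 = +0.001814
∂h/∂y = [80·(-0.3) − (-5)·(+0.1)] / 23425 = -0.001003
h(529415, 5167600) = 100.1 + (+0.001814)·(-295) + (-0.001003)·(300) = 100.1 -0.535 -0.301 = 99.264 m.

99.3 m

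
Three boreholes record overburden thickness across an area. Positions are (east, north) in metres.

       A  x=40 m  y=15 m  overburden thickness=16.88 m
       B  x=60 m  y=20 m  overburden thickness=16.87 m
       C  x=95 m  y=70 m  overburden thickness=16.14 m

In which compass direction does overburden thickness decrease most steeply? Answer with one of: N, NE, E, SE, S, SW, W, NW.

Taking A as reference: B−A = (20, 5, -0.01); C−A = (55, 55, -0.74).
Solve a·Δx + b·Δy = Δd: det = 20·55 − 55·5 = 825.
∂d/∂x = [(-0.01)·55 − (-0.74)·5] / 825 = +0.003818
∂d/∂y = [20·(-0.74) − 55·(-0.01)] / 825 = -0.01727
Steepest decrease is along −∇f = (-0.003818 E, +0.01727 N) → north.

N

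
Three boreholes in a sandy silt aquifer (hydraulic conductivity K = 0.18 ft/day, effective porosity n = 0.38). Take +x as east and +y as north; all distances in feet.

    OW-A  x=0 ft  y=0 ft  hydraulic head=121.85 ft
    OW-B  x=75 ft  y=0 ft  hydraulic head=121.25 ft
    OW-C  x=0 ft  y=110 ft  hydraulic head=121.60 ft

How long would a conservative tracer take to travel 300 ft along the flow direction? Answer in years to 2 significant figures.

∂h/∂x = (121.25 − 121.85) / (75 − 0) = -0.008000
∂h/∂y = (121.60 − 121.85) / (110 − 0) = -0.002273
|∇h| = √(-0.008000² + -0.002273²) = 0.008317
Seepage velocity v = K·i/n = 0.18 × 0.008317 / 0.38 = 0.00394 ft/day.
t = 300 / 0.00394 = 7.614e+04 days = 208 years.

210 years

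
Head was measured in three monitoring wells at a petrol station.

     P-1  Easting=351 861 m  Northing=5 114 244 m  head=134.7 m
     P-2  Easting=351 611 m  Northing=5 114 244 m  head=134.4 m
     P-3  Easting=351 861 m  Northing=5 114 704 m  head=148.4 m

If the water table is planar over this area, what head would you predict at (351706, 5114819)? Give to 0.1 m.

151.6 m

∂h/∂x = (134.4 − 134.7) / (351611 − 351861) = +0.001200
∂h/∂y = (148.4 − 134.7) / (5114704 − 5114244) = +0.02978
h(351706, 5114819) = 134.7 + (+0.001200)·(-155) + (+0.02978)·(575) = 134.7 -0.186 +17.125 = 151.639 m.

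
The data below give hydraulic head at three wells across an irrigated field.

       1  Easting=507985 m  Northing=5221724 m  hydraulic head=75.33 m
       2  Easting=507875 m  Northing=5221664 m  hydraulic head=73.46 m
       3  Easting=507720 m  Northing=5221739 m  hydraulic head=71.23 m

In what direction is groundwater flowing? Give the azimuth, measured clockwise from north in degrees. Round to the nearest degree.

261°

With h = a·x + b·y + c and 1 as origin, the differences give:
  (-110)·a + (-60)·b = -1.87
  (-265)·a + 15·b = -4.10
Eliminate b (×15 and ×(-60), subtract): -17550·a = -274.050 → a = ∂h/∂x = +0.01562
Back-substitute: b = ∂h/∂y = +0.002538.
Flow direction (−∇h) has components (-0.01562 E, -0.002538 N).
Azimuth = atan2(E, N) = atan2(-0.01562, -0.002538) = 260.8° ≈ 261°.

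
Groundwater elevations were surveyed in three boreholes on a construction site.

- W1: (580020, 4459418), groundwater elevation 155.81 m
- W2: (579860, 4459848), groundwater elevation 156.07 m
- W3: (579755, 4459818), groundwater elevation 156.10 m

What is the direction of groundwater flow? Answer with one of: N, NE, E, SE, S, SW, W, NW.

Differences from W1: to W2 (Δx, Δy, Δh) = (-160, 430, +0.26); to W3 = (-265, 400, +0.29).
Solve a·Δx + b·Δy = Δh: det = (-160)·400 − (-265)·430 = 49950.
∂h/∂x = [(+0.26)·400 − (+0.29)·430] / 49950 = -0.0004144
∂h/∂y = [(-160)·(+0.29) − (-265)·(+0.26)] / 49950 = +0.0004505
Flow = −∇h = (+0.0004144 east, -0.0004505 north), which points southeast.

SE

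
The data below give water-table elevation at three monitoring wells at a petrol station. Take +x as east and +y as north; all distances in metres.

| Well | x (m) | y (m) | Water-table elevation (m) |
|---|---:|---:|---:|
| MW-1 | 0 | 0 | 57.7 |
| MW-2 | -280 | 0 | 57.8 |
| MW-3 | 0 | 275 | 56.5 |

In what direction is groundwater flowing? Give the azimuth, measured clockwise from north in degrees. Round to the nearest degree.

∂h/∂x = (57.8 − 57.7) / (-280 − 0) = -0.0003571
∂h/∂y = (56.5 − 57.7) / (275 − 0) = -0.004364
Flow direction (−∇h) has components (+0.0003571 E, +0.004364 N).
Azimuth = atan2(E, N) = atan2(+0.0003571, +0.004364) = 4.7° ≈ 005°.

005°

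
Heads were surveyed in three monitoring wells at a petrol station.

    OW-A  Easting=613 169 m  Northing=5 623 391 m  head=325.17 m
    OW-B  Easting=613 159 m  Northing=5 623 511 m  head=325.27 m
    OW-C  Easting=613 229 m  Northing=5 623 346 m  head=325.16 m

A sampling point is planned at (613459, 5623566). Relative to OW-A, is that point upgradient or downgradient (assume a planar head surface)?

Taking OW-A as reference: OW-B−OW-A = (-10, 120, +0.10); OW-C−OW-A = (60, -45, -0.01).
Determinant of the coordinate differences = (-10)·(-45) − 60·120 = -6750.
∂h/∂x = [(+0.10)·(-45) − (-0.01)·120] / -6750 = +0.0004889
∂h/∂y = [(-10)·(-0.01) − 60·(+0.10)] / -6750 = +0.0008741
Head at (613459, 5623566) = 325.17 + (+0.0004889)·(290) + (+0.0008741)·(175) = 325.46 m.
That is higher than the 325.17 m at OW-A, so the point is upgradient.

upgradient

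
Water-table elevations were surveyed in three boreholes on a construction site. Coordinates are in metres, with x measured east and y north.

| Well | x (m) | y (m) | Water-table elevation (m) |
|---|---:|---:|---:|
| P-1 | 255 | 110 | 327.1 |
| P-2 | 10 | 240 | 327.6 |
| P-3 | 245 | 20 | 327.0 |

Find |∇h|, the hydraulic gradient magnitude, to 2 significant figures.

With h = a·x + b·y + c and P-1 as origin, the differences give:
  (-245)·a + 130·b = +0.5
  (-10)·a + (-90)·b = -0.1
Eliminate b (×(-90) and ×130, subtract): 23350·a = -32.00 → a = ∂h/∂x = -0.001370
Back-substitute: b = ∂h/∂y = +0.001263.
|∇h| = √(-0.001370² + 0.001263²) = 0.001863

0.0019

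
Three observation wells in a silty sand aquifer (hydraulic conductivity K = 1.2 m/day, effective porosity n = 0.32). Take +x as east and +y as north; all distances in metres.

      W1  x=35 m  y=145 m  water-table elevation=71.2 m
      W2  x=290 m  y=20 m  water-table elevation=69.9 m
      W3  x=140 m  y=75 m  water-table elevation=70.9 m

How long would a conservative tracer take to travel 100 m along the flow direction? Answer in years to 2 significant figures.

4.3 years

Differences from W1: to W2 (Δx, Δy, Δh) = (255, -125, -1.3); to W3 = (105, -70, -0.3).
Determinant of the coordinate differences = 255·(-70) − 105·(-125) = -4725.
∂h/∂x = [(-1.3)·(-70) − (-0.3)·(-125)] / -4725 = -0.01132
∂h/∂y = [255·(-0.3) − 105·(-1.3)] / -4725 = -0.01270
|∇h| = √(-0.01132² + -0.01270²) = 0.01701
Seepage velocity v = K·i/n = 1.2 × 0.01701 / 0.32 = 0.06379 m/day.
t = 100 / 0.06379 = 1568 days = 4.29 years.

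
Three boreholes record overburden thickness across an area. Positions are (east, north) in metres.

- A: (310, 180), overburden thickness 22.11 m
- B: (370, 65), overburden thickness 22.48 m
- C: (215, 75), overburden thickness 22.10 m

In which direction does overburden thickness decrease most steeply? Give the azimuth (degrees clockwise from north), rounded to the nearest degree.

311°

Three-point gradient (reference A): Δ to B = (60, -115, +0.37), Δ to C = (-95, -105, -0.01).
∂d/∂x = +0.002322, ∂d/∂y = -0.002006 (det = -17225).
Steepest decrease is along −∇f: components (-0.002322 E, +0.002006 N).
Azimuth = atan2(-0.002322, +0.002006) = 310.8° ≈ 311°.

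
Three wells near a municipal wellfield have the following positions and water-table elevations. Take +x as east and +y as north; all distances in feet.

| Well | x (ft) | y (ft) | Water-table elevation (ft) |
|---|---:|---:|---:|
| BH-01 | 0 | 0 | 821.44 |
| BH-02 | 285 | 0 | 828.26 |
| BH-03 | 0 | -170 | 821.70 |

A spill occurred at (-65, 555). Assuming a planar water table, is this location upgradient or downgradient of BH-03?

downgradient

∂h/∂x = (828.26 − 821.44) / (285 − 0) = +0.02393
∂h/∂y = (821.70 − 821.44) / (-170 − 0) = -0.001529
Head at (-65, 555) = 821.44 + (+0.02393)·(-65) + (-0.001529)·(555) = 819.04 ft.
That is lower than the 821.70 ft at BH-03, so the point is downgradient.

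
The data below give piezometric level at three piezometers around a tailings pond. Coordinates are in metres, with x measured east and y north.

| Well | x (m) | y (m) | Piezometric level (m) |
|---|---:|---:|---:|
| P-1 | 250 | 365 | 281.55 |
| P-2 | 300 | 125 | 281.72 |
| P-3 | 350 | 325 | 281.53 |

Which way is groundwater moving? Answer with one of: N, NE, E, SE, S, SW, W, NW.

NE

Taking P-1 as reference: P-2−P-1 = (50, -240, +0.17); P-3−P-1 = (100, -40, -0.02).
Solve a·Δx + b·Δy = Δh: det = 50·(-40) − 100·(-240) = 22000.
∂h/∂x = [(+0.17)·(-40) − (-0.02)·(-240)] / 22000 = -0.0005273
∂h/∂y = [50·(-0.02) − 100·(+0.17)] / 22000 = -0.0008182
Flow = −∇h = (+0.0005273 east, +0.0008182 north), which points northeast.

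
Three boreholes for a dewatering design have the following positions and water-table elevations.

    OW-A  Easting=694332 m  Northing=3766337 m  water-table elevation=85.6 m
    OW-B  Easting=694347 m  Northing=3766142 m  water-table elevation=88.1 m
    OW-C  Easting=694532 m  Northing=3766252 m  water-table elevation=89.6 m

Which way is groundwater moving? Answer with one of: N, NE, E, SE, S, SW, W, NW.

Taking OW-A as reference: OW-B−OW-A = (15, -195, +2.5); OW-C−OW-A = (200, -85, +4.0).
Determinant of the coordinate differences = 15·(-85) − 200·(-195) = 37725.
∂h/∂x = [(+2.5)·(-85) − (+4.0)·(-195)] / 37725 = +0.01504
∂h/∂y = [15·(+4.0) − 200·(+2.5)] / 37725 = -0.01166
Flow = −∇h = (-0.01504 east, +0.01166 north), which points northwest.

NW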